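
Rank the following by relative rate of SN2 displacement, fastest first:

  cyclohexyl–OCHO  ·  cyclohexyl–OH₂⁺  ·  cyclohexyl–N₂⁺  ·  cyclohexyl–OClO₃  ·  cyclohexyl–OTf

With the same alkyl group throughout, only the leaving group differentiates the rates.
Rank by basicity of the departing species: weakest base leaves most easily.
cyclohexyl–N₂⁺ loses N₂: no meaningful conjugate acid; N₂ departs as an exceptionally stable neutral molecule
cyclohexyl–OTf loses OTf⁻: pKₐ(CF₃SO₃H (triflic acid)) ≈ -14
cyclohexyl–OClO₃ loses ClO₄⁻: pKₐ(HClO₄) ≈ -10
cyclohexyl–OH₂⁺ loses H₂O: pKₐ(H₃O⁺) ≈ -1.7
cyclohexyl–OCHO loses HCOO⁻: pKₐ(HCOOH) ≈ 3.8

cyclohexyl–N₂⁺ > cyclohexyl–OTf > cyclohexyl–OClO₃ > cyclohexyl–OH₂⁺ > cyclohexyl–OCHO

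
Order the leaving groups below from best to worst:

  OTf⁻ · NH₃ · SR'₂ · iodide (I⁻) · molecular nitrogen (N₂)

molecular nitrogen (N₂) > OTf⁻ > iodide (I⁻) > SR'₂ > NH₃

A good leaving group is a weak base: the lower the pKₐ of its conjugate acid, the more readily it departs.
molecular nitrogen (N₂): no meaningful conjugate acid; N₂ departs as an exceptionally stable neutral molecule
OTf⁻: pKₐ(CF₃SO₃H (triflic acid)) ≈ -14
iodide (I⁻): pKₐ(HI) ≈ -10 — large, highly polarisable; very weak base
SR'₂: pKₐ(R'₂SH⁺) ≈ -7 — neutral; leaves from a sulfonium salt (R–SR'₂⁺)
NH₃: pKₐ(NH₄⁺) ≈ 9.2 — neutral but moderately basic; leaves from R–NH₃⁺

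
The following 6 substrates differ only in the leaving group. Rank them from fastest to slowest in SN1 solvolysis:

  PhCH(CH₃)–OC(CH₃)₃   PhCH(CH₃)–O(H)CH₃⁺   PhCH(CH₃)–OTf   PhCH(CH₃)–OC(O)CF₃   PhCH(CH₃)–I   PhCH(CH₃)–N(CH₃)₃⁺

PhCH(CH₃)–OTf > PhCH(CH₃)–I > PhCH(CH₃)–O(H)CH₃⁺ > PhCH(CH₃)–OC(O)CF₃ > PhCH(CH₃)–N(CH₃)₃⁺ > PhCH(CH₃)–OC(CH₃)₃

With the same alkyl group throughout, only the leaving group differentiates the rates.
The more stable X⁻ (or X) is on its own — i.e. the weaker a base it is — the better a leaving group it makes.
PhCH(CH₃)–OTf loses OTf⁻: pKₐ(CF₃SO₃H (triflic acid)) ≈ -14
PhCH(CH₃)–I loses I⁻: pKₐ(HI) ≈ -10
PhCH(CH₃)–O(H)CH₃⁺ loses R'OH: pKₐ(R'OH₂⁺) ≈ -2.4
PhCH(CH₃)–OC(O)CF₃ loses CF₃COO⁻: pKₐ(CF₃COOH) ≈ 0.2
PhCH(CH₃)–N(CH₃)₃⁺ loses NR'₃: pKₐ(R'₃NH⁺) ≈ 10.7
PhCH(CH₃)–OC(CH₃)₃ loses (CH₃)₃CO⁻: pKₐ(t-BuOH) ≈ 18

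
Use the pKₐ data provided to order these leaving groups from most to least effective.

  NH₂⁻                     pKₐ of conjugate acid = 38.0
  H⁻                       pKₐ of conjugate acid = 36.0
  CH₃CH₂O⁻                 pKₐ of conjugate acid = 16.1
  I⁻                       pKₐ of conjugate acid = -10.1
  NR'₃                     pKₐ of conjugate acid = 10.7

I⁻ > NR'₃ > CH₃CH₂O⁻ > H⁻ > NH₂⁻

Lower conjugate-acid pKₐ ⇒ weaker base ⇒ better leaving group.
Sorting by the given values: I⁻ (-10.1), NR'₃ (10.7), CH₃CH₂O⁻ (16.1), H⁻ (36.0), NH₂⁻ (38.0).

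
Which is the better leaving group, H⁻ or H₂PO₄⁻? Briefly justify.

H₂PO₄⁻ is the better leaving group.
pKₐ(H₃PO₄) ≈ 2.1 versus pKₐ(H₂) ≈ 36: H₂PO₄⁻ is the much weaker base.
Moderate base; biological leaving group after further activation.

H₂PO₄⁻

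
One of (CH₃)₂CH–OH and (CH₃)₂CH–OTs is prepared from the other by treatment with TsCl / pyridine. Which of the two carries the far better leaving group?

From (CH₃)₂CH–OH the departing group would be OH⁻ (pKₐ(H₂O) ≈ 15.7). Strong base; essentially never leaves without prior activation.
From (CH₃)₂CH–OTs the leaving group is OTs⁻ (pKₐ(p-CH₃C₆H₄SO₃H (TsOH)) ≈ -2.8). Resonance-delocalised arenesulfonate.
Treatment with TsCl / pyridine works by converting the hydroxyl into a tosylate, making (CH₃)₂CH–OTs enormously more reactive.

(CH₃)₂CH–OTs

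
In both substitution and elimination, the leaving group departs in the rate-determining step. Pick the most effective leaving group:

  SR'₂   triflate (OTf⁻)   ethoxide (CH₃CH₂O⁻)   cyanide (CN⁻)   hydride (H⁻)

triflate (OTf⁻)

triflate (OTf⁻): pKₐ(CF₃SO₃H (triflic acid)) ≈ -14
SR'₂: pKₐ(R'₂SH⁺) ≈ -7
cyanide (CN⁻): pKₐ(HCN) ≈ 9.2
ethoxide (CH₃CH₂O⁻): pKₐ(CH₃CH₂OH) ≈ 16
hydride (H⁻): pKₐ(H₂) ≈ 36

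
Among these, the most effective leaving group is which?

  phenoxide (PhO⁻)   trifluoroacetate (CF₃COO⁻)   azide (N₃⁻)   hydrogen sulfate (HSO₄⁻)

hydrogen sulfate (HSO₄⁻)

A good leaving group is a weak base: the lower the pKₐ of its conjugate acid, the more readily it departs.
hydrogen sulfate (HSO₄⁻): pKₐ(H₂SO₄) ≈ -3
trifluoroacetate (CF₃COO⁻): pKₐ(CF₃COOH) ≈ 0.2
azide (N₃⁻): pKₐ(HN₃) ≈ 4.7
phenoxide (PhO⁻): pKₐ(C₆H₅OH (phenol)) ≈ 10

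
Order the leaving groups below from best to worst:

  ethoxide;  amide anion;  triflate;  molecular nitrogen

molecular nitrogen: no meaningful conjugate acid; N₂ departs as an exceptionally stable neutral molecule
triflate: pKₐ(CF₃SO₃H (triflic acid)) ≈ -14
ethoxide: pKₐ(CH₃CH₂OH) ≈ 16
amide anion: pKₐ(NH₃) ≈ 38

molecular nitrogen > triflate > ethoxide > amide anion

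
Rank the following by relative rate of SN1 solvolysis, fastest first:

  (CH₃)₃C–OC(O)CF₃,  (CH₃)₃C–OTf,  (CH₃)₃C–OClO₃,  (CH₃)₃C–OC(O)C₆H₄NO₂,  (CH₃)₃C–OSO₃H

(CH₃)₃C–OTf > (CH₃)₃C–OClO₃ > (CH₃)₃C–OSO₃H > (CH₃)₃C–OC(O)CF₃ > (CH₃)₃C–OC(O)C₆H₄NO₂

With the same alkyl group throughout, only the leaving group differentiates the rates.
A good leaving group is a weak base: the lower the pKₐ of its conjugate acid, the more readily it departs.
(CH₃)₃C–OTf loses OTf⁻: pKₐ(CF₃SO₃H (triflic acid)) ≈ -14
(CH₃)₃C–OClO₃ loses ClO₄⁻: pKₐ(HClO₄) ≈ -10
(CH₃)₃C–OSO₃H loses HSO₄⁻: pKₐ(H₂SO₄) ≈ -3
(CH₃)₃C–OC(O)CF₃ loses CF₃COO⁻: pKₐ(CF₃COOH) ≈ 0.2
(CH₃)₃C–OC(O)C₆H₄NO₂ loses p-O₂N–C₆H₄–COO⁻: pKₐ(p-nitrobenzoic acid) ≈ 3.4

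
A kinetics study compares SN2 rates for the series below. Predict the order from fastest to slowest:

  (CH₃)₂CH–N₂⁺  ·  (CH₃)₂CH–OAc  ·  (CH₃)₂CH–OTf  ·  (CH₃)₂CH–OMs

(CH₃)₂CH–N₂⁺ > (CH₃)₂CH–OTf > (CH₃)₂CH–OMs > (CH₃)₂CH–OAc

Identical carbon frameworks mean the comparison reduces to leaving-group quality.
Leaving-group ability tracks the stability of the departed species; conjugate-acid pKₐ is the usual yardstick (lower pKₐ → better LG).
(CH₃)₂CH–N₂⁺ loses N₂: no meaningful conjugate acid; N₂ departs as an exceptionally stable neutral molecule
(CH₃)₂CH–OTf loses OTf⁻: pKₐ(CF₃SO₃H (triflic acid)) ≈ -14
(CH₃)₂CH–OMs loses OMs⁻: pKₐ(CH₃SO₃H (MsOH)) ≈ -1.9
(CH₃)₂CH–OAc loses AcO⁻: pKₐ(CH₃COOH) ≈ 4.8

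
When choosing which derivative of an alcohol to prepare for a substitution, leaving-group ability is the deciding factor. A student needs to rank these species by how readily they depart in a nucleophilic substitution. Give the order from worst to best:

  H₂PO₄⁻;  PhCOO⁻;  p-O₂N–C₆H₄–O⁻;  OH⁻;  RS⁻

H₂PO₄⁻: pKₐ(H₃PO₄) ≈ 2.1 — moderate base; biological leaving group after further activation
PhCOO⁻: pKₐ(C₆H₅COOH) ≈ 4.2 — aryl carboxylate
p-O₂N–C₆H₄–O⁻: pKₐ(p-nitrophenol) ≈ 7.2
RS⁻: pKₐ(RSH (a thiol)) ≈ 10.5
OH⁻: pKₐ(H₂O) ≈ 15.7
Reversing gives the worst-to-best order requested.

OH⁻ < RS⁻ < p-O₂N–C₆H₄–O⁻ < PhCOO⁻ < H₂PO₄⁻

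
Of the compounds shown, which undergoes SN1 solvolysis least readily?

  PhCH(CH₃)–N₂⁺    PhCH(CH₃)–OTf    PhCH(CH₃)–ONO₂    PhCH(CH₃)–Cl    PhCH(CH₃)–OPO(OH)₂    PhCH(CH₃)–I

PhCH(CH₃)–OPO(OH)₂

The skeletons are identical, so relative rate is governed entirely by leaving-group ability.
Rank by basicity of the departing species: weakest base leaves most easily.
PhCH(CH₃)–N₂⁺ loses N₂: no meaningful conjugate acid; N₂ departs as an exceptionally stable neutral molecule
PhCH(CH₃)–OTf loses OTf⁻: pKₐ(CF₃SO₃H (triflic acid)) ≈ -14
PhCH(CH₃)–I loses I⁻: pKₐ(HI) ≈ -10
PhCH(CH₃)–Cl loses Cl⁻: pKₐ(HCl) ≈ -7
PhCH(CH₃)–ONO₂ loses NO₃⁻: pKₐ(HNO₃) ≈ -1.3
PhCH(CH₃)–OPO(OH)₂ loses H₂PO₄⁻: pKₐ(H₃PO₄) ≈ 2.1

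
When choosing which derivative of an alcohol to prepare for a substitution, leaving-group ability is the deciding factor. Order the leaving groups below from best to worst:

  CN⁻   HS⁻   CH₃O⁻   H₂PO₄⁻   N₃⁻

H₂PO₄⁻ > N₃⁻ > HS⁻ > CN⁻ > CH₃O⁻

H₂PO₄⁻: pKₐ(H₃PO₄) ≈ 2.1
N₃⁻: pKₐ(HN₃) ≈ 4.7
HS⁻: pKₐ(H₂S) ≈ 7 — larger and more polarisable than the oxygen analogue
CN⁻: pKₐ(HCN) ≈ 9.2 — sp carbon stabilises the charge somewhat, but still a poor LG
CH₃O⁻: pKₐ(CH₃OH) ≈ 15.5 — strong base; alkoxides do not leave unassisted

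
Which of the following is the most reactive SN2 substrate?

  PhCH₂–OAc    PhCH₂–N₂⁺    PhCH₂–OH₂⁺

PhCH₂–N₂⁺

Same R in every case — rank the leaving groups.
A good leaving group is a weak base: the lower the pKₐ of its conjugate acid, the more readily it departs.
PhCH₂–N₂⁺ loses N₂: no meaningful conjugate acid; N₂ departs as an exceptionally stable neutral molecule
PhCH₂–OH₂⁺ loses H₂O: pKₐ(H₃O⁺) ≈ -1.7
PhCH₂–OAc loses AcO⁻: pKₐ(CH₃COOH) ≈ 4.8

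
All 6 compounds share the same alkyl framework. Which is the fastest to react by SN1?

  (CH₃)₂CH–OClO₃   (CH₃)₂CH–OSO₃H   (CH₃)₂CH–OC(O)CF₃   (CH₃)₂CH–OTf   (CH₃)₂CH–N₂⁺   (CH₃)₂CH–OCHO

With the same alkyl group throughout, only the leaving group differentiates the rates.
Leaving-group ability tracks the stability of the departed species; conjugate-acid pKₐ is the usual yardstick (lower pKₐ → better LG).
(CH₃)₂CH–N₂⁺ loses N₂: no meaningful conjugate acid; N₂ departs as an exceptionally stable neutral molecule
(CH₃)₂CH–OTf loses OTf⁻: pKₐ(CF₃SO₃H (triflic acid)) ≈ -14
(CH₃)₂CH–OClO₃ loses ClO₄⁻: pKₐ(HClO₄) ≈ -10
(CH₃)₂CH–OSO₃H loses HSO₄⁻: pKₐ(H₂SO₄) ≈ -3
(CH₃)₂CH–OC(O)CF₃ loses CF₃COO⁻: pKₐ(CF₃COOH) ≈ 0.2
(CH₃)₂CH–OCHO loses HCOO⁻: pKₐ(HCOOH) ≈ 3.8

(CH₃)₂CH–N₂⁺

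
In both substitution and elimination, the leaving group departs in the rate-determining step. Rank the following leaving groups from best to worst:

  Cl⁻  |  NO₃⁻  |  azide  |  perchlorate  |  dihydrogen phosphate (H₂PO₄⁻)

perchlorate > Cl⁻ > NO₃⁻ > dihydrogen phosphate (H₂PO₄⁻) > azide

perchlorate: pKₐ(HClO₄) ≈ -10
Cl⁻: pKₐ(HCl) ≈ -7 — moderately weak base
NO₃⁻: pKₐ(HNO₃) ≈ -1.3
dihydrogen phosphate (H₂PO₄⁻): pKₐ(H₃PO₄) ≈ 2.1
azide: pKₐ(HN₃) ≈ 4.7 — linear, resonance-stabilised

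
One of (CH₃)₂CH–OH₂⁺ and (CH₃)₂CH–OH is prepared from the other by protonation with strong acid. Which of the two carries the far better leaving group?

From (CH₃)₂CH–OH the departing group would be OH⁻ (pKₐ(H₂O) ≈ 15.7). Strong base; essentially never leaves without prior activation.
From (CH₃)₂CH–OH₂⁺ the leaving group is H₂O (pKₐ(H₃O⁺) ≈ -1.7). Neutral; leaves from a protonated alcohol (R–OH₂⁺).
Protonation with strong acid works by converting the leaving group from hydroxide to neutral water, making (CH₃)₂CH–OH₂⁺ enormously more reactive.

(CH₃)₂CH–OH₂⁺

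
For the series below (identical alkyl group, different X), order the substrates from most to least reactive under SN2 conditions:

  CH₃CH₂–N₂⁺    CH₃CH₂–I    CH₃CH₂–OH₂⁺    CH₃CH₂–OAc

CH₃CH₂–N₂⁺ > CH₃CH₂–I > CH₃CH₂–OH₂⁺ > CH₃CH₂–OAc

With the same alkyl group throughout, only the leaving group differentiates the rates.
Rank by basicity of the departing species: weakest base leaves most easily.
CH₃CH₂–N₂⁺ loses N₂: no meaningful conjugate acid; N₂ departs as an exceptionally stable neutral molecule
CH₃CH₂–I loses I⁻: pKₐ(HI) ≈ -10
CH₃CH₂–OH₂⁺ loses H₂O: pKₐ(H₃O⁺) ≈ -1.7
CH₃CH₂–OAc loses AcO⁻: pKₐ(CH₃COOH) ≈ 4.8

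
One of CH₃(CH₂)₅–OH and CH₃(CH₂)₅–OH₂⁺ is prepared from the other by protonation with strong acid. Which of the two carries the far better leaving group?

CH₃(CH₂)₅–OH₂⁺

From CH₃(CH₂)₅–OH the departing group would be OH⁻ (pKₐ(H₂O) ≈ 15.7). Strong base; essentially never leaves without prior activation.
From CH₃(CH₂)₅–OH₂⁺ the leaving group is H₂O (pKₐ(H₃O⁺) ≈ -1.7). Neutral; leaves from a protonated alcohol (R–OH₂⁺).
Protonation with strong acid works by converting the leaving group from hydroxide to neutral water, making CH₃(CH₂)₅–OH₂⁺ enormously more reactive.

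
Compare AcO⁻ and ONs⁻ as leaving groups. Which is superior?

ONs⁻ is the better leaving group.
pKₐ(p-O₂NC₆H₄SO₃H) ≈ -3.5 versus pKₐ(CH₃COOH) ≈ 4.8: ONs⁻ is the much weaker base.
P-nitro group further stabilises the sulfonate.

ONs⁻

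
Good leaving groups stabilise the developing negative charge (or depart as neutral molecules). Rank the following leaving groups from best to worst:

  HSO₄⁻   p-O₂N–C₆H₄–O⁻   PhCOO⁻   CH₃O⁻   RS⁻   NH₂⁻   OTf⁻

OTf⁻: pKₐ(CF₃SO₃H (triflic acid)) ≈ -14 — charge spread over three oxygens and a CF₃ group; the premier leaving group in synthesis
HSO₄⁻: pKₐ(H₂SO₄) ≈ -3 — conjugate base of a strong mineral acid
PhCOO⁻: pKₐ(C₆H₅COOH) ≈ 4.2 — aryl carboxylate
p-O₂N–C₆H₄–O⁻: pKₐ(p-nitrophenol) ≈ 7.2
RS⁻: pKₐ(RSH (a thiol)) ≈ 10.5
CH₃O⁻: pKₐ(CH₃OH) ≈ 15.5 — strong base; alkoxides do not leave unassisted
NH₂⁻: pKₐ(NH₃) ≈ 38

OTf⁻ > HSO₄⁻ > PhCOO⁻ > p-O₂N–C₆H₄–O⁻ > RS⁻ > CH₃O⁻ > NH₂⁻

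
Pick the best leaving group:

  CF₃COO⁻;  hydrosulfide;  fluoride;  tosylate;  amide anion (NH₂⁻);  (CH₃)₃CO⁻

tosylate

Leaving-group ability tracks the stability of the departed species; conjugate-acid pKₐ is the usual yardstick (lower pKₐ → better LG).
tosylate: pKₐ(p-CH₃C₆H₄SO₃H (TsOH)) ≈ -2.8
CF₃COO⁻: pKₐ(CF₃COOH) ≈ 0.2
fluoride: pKₐ(HF) ≈ 3.2
hydrosulfide: pKₐ(H₂S) ≈ 7
(CH₃)₃CO⁻: pKₐ(t-BuOH) ≈ 18
amide anion (NH₂⁻): pKₐ(NH₃) ≈ 38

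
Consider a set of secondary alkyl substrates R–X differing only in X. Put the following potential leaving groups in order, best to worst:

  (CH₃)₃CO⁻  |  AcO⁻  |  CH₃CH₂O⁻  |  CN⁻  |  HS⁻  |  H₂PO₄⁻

A good leaving group is a weak base: the lower the pKₐ of its conjugate acid, the more readily it departs.
H₂PO₄⁻: pKₐ(H₃PO₄) ≈ 2.1
AcO⁻: pKₐ(CH₃COOH) ≈ 4.8
HS⁻: pKₐ(H₂S) ≈ 7
CN⁻: pKₐ(HCN) ≈ 9.2
CH₃CH₂O⁻: pKₐ(CH₃CH₂OH) ≈ 16
(CH₃)₃CO⁻: pKₐ(t-BuOH) ≈ 18

H₂PO₄⁻ > AcO⁻ > HS⁻ > CN⁻ > CH₃CH₂O⁻ > (CH₃)₃CO⁻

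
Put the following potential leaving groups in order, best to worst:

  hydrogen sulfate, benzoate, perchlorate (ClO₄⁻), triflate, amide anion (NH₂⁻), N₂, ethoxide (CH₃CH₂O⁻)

N₂ > triflate > perchlorate (ClO₄⁻) > hydrogen sulfate > benzoate > ethoxide (CH₃CH₂O⁻) > amide anion (NH₂⁻)

Leaving-group ability tracks the stability of the departed species; conjugate-acid pKₐ is the usual yardstick (lower pKₐ → better LG).
N₂: no meaningful conjugate acid; N₂ departs as an exceptionally stable neutral molecule
triflate: pKₐ(CF₃SO₃H (triflic acid)) ≈ -14
perchlorate (ClO₄⁻): pKₐ(HClO₄) ≈ -10 — extremely weak base; rarely used for safety reasons
hydrogen sulfate: pKₐ(H₂SO₄) ≈ -3 — conjugate base of a strong mineral acid
benzoate: pKₐ(C₆H₅COOH) ≈ 4.2 — aryl carboxylate
ethoxide (CH₃CH₂O⁻): pKₐ(CH₃CH₂OH) ≈ 16
amide anion (NH₂⁻): pKₐ(NH₃) ≈ 38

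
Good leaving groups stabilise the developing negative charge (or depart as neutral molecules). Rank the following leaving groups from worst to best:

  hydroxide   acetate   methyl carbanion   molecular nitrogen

The more stable X⁻ (or X) is on its own — i.e. the weaker a base it is — the better a leaving group it makes.
molecular nitrogen: no meaningful conjugate acid; N₂ departs as an exceptionally stable neutral molecule
acetate: pKₐ(CH₃COOH) ≈ 4.8
hydroxide: pKₐ(H₂O) ≈ 15.7 — strong base; essentially never leaves without prior activation
methyl carbanion: pKₐ(CH₄) ≈ 48 — unstabilised carbanion; the worst conceivable leaving group
Listed from poorest to best leaving group as asked.

methyl carbanion < hydroxide < acetate < molecular nitrogen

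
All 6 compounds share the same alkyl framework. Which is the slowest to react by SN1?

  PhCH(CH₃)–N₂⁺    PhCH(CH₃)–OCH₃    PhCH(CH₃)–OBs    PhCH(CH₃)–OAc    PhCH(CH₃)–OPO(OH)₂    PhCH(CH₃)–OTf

PhCH(CH₃)–OCH₃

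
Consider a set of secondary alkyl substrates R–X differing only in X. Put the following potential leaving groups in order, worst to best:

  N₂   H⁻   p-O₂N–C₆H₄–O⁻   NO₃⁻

Rank by basicity of the departing species: weakest base leaves most easily.
N₂: no meaningful conjugate acid; N₂ departs as an exceptionally stable neutral molecule
NO₃⁻: pKₐ(HNO₃) ≈ -1.3
p-O₂N–C₆H₄–O⁻: pKₐ(p-nitrophenol) ≈ 7.2
H⁻: pKₐ(H₂) ≈ 36
Listed from poorest to best leaving group as asked.

H⁻ < p-O₂N–C₆H₄–O⁻ < NO₃⁻ < N₂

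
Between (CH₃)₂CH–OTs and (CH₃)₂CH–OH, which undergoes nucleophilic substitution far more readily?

(CH₃)₂CH–OTs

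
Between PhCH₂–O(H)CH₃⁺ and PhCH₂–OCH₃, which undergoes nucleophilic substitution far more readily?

From PhCH₂–OCH₃ the departing group would be CH₃O⁻ (pKₐ(CH₃OH) ≈ 15.5). Strong base; alkoxides do not leave unassisted.
From PhCH₂–O(H)CH₃⁺ the leaving group is R'OH (pKₐ(R'OH₂⁺) ≈ -2.4). Neutral; leaves from a protonated ether (an oxonium ion, R–O(H)R'⁺).
(In practice PhCH₂–O(H)CH₃⁺ is made from PhCH₂–OCH₃ by protonation with concentrated HI, allowing neutral methanol, rather than methoxide, to depart.)

PhCH₂–O(H)CH₃⁺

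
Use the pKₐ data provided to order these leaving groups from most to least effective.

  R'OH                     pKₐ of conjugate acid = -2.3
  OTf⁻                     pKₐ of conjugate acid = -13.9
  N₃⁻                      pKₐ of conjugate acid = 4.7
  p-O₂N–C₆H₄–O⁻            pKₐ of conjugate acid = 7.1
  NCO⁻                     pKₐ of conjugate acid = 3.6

OTf⁻ > R'OH > NCO⁻ > N₃⁻ > p-O₂N–C₆H₄–O⁻

Lower conjugate-acid pKₐ ⇒ weaker base ⇒ better leaving group.
Sorting by the given values: OTf⁻ (-13.9), R'OH (-2.3), NCO⁻ (3.6), N₃⁻ (4.7), p-O₂N–C₆H₄–O⁻ (7.1).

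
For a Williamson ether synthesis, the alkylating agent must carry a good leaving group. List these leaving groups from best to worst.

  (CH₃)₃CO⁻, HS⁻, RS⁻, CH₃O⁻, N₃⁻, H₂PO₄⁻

Rank by basicity of the departing species: weakest base leaves most easily.
H₂PO₄⁻: pKₐ(H₃PO₄) ≈ 2.1
N₃⁻: pKₐ(HN₃) ≈ 4.7
HS⁻: pKₐ(H₂S) ≈ 7
RS⁻: pKₐ(RSH (a thiol)) ≈ 10.5
CH₃O⁻: pKₐ(CH₃OH) ≈ 15.5
(CH₃)₃CO⁻: pKₐ(t-BuOH) ≈ 18

H₂PO₄⁻ > N₃⁻ > HS⁻ > RS⁻ > CH₃O⁻ > (CH₃)₃CO⁻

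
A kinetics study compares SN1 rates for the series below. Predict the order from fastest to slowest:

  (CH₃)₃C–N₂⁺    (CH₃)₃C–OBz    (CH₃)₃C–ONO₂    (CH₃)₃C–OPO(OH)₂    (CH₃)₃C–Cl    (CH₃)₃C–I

(CH₃)₃C–N₂⁺ > (CH₃)₃C–I > (CH₃)₃C–Cl > (CH₃)₃C–ONO₂ > (CH₃)₃C–OPO(OH)₂ > (CH₃)₃C–OBz

The skeletons are identical, so relative rate is governed entirely by leaving-group ability.
A good leaving group is a weak base: the lower the pKₐ of its conjugate acid, the more readily it departs.
(CH₃)₃C–N₂⁺ loses N₂: no meaningful conjugate acid; N₂ departs as an exceptionally stable neutral molecule
(CH₃)₃C–I loses I⁻: pKₐ(HI) ≈ -10
(CH₃)₃C–Cl loses Cl⁻: pKₐ(HCl) ≈ -7
(CH₃)₃C–ONO₂ loses NO₃⁻: pKₐ(HNO₃) ≈ -1.3
(CH₃)₃C–OPO(OH)₂ loses H₂PO₄⁻: pKₐ(H₃PO₄) ≈ 2.1
(CH₃)₃C–OBz loses PhCOO⁻: pKₐ(C₆H₅COOH) ≈ 4.2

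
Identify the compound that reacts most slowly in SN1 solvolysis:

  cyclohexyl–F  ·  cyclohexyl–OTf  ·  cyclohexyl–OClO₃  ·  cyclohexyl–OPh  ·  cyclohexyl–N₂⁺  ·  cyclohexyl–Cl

cyclohexyl–OPh

With the same alkyl group throughout, only the leaving group differentiates the rates.
A good leaving group is a weak base: the lower the pKₐ of its conjugate acid, the more readily it departs.
cyclohexyl–N₂⁺ loses N₂: no meaningful conjugate acid; N₂ departs as an exceptionally stable neutral molecule
cyclohexyl–OTf loses OTf⁻: pKₐ(CF₃SO₃H (triflic acid)) ≈ -14
cyclohexyl–OClO₃ loses ClO₄⁻: pKₐ(HClO₄) ≈ -10
cyclohexyl–Cl loses Cl⁻: pKₐ(HCl) ≈ -7
cyclohexyl–F loses F⁻: pKₐ(HF) ≈ 3.2
cyclohexyl–OPh loses PhO⁻: pKₐ(C₆H₅OH (phenol)) ≈ 10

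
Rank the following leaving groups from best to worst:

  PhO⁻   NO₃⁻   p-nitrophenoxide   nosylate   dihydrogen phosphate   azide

nosylate > NO₃⁻ > dihydrogen phosphate > azide > p-nitrophenoxide > PhO⁻

Leaving-group ability tracks the stability of the departed species; conjugate-acid pKₐ is the usual yardstick (lower pKₐ → better LG).
nosylate: pKₐ(p-O₂NC₆H₄SO₃H) ≈ -3.5
NO₃⁻: pKₐ(HNO₃) ≈ -1.3
dihydrogen phosphate: pKₐ(H₃PO₄) ≈ 2.1
azide: pKₐ(HN₃) ≈ 4.7
p-nitrophenoxide: pKₐ(p-nitrophenol) ≈ 7.2
PhO⁻: pKₐ(C₆H₅OH (phenol)) ≈ 10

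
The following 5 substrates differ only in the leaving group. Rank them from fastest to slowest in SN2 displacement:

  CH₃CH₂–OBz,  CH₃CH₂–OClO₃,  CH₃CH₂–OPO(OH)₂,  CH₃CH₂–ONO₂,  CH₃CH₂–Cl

CH₃CH₂–OClO₃ > CH₃CH₂–Cl > CH₃CH₂–ONO₂ > CH₃CH₂–OPO(OH)₂ > CH₃CH₂–OBz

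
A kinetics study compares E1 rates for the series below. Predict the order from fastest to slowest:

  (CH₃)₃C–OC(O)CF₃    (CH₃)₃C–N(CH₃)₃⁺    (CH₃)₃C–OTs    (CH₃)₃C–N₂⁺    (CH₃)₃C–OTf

With the same alkyl group throughout, only the leaving group differentiates the rates.
Leaving-group ability tracks the stability of the departed species; conjugate-acid pKₐ is the usual yardstick (lower pKₐ → better LG).
(CH₃)₃C–N₂⁺ loses N₂: no meaningful conjugate acid; N₂ departs as an exceptionally stable neutral molecule
(CH₃)₃C–OTf loses OTf⁻: pKₐ(CF₃SO₃H (triflic acid)) ≈ -14
(CH₃)₃C–OTs loses OTs⁻: pKₐ(p-CH₃C₆H₄SO₃H (TsOH)) ≈ -2.8
(CH₃)₃C–OC(O)CF₃ loses CF₃COO⁻: pKₐ(CF₃COOH) ≈ 0.2
(CH₃)₃C–N(CH₃)₃⁺ loses NR'₃: pKₐ(R'₃NH⁺) ≈ 10.7

(CH₃)₃C–N₂⁺ > (CH₃)₃C–OTf > (CH₃)₃C–OTs > (CH₃)₃C–OC(O)CF₃ > (CH₃)₃C–N(CH₃)₃⁺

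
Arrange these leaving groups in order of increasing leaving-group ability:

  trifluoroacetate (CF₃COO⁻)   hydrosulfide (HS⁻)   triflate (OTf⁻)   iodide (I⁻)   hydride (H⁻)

hydride (H⁻) < hydrosulfide (HS⁻) < trifluoroacetate (CF₃COO⁻) < iodide (I⁻) < triflate (OTf⁻)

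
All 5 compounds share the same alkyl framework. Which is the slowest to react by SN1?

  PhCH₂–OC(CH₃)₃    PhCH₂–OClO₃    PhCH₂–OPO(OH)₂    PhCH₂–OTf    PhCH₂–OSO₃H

PhCH₂–OC(CH₃)₃

With the same alkyl group throughout, only the leaving group differentiates the rates.
The more stable X⁻ (or X) is on its own — i.e. the weaker a base it is — the better a leaving group it makes.
PhCH₂–OTf loses OTf⁻: pKₐ(CF₃SO₃H (triflic acid)) ≈ -14
PhCH₂–OClO₃ loses ClO₄⁻: pKₐ(HClO₄) ≈ -10
PhCH₂–OSO₃H loses HSO₄⁻: pKₐ(H₂SO₄) ≈ -3
PhCH₂–OPO(OH)₂ loses H₂PO₄⁻: pKₐ(H₃PO₄) ≈ 2.1
PhCH₂–OC(CH₃)₃ loses (CH₃)₃CO⁻: pKₐ(t-BuOH) ≈ 18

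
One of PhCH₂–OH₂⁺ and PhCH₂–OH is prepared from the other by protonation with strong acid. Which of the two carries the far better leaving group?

PhCH₂–OH₂⁺

From PhCH₂–OH the departing group would be OH⁻ (pKₐ(H₂O) ≈ 15.7). Strong base; essentially never leaves without prior activation.
From PhCH₂–OH₂⁺ the leaving group is H₂O (pKₐ(H₃O⁺) ≈ -1.7). Neutral; leaves from a protonated alcohol (R–OH₂⁺).
Protonation with strong acid works by converting the leaving group from hydroxide to neutral water, making PhCH₂–OH₂⁺ enormously more reactive.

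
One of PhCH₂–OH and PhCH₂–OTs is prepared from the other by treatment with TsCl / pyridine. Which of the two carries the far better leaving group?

From PhCH₂–OH the departing group would be OH⁻ (pKₐ(H₂O) ≈ 15.7). Strong base; essentially never leaves without prior activation.
From PhCH₂–OTs the leaving group is OTs⁻ (pKₐ(p-CH₃C₆H₄SO₃H (TsOH)) ≈ -2.8). Resonance-delocalised arenesulfonate.
Treatment with TsCl / pyridine works by converting the hydroxyl into a tosylate, making PhCH₂–OTs enormously more reactive.

PhCH₂–OTs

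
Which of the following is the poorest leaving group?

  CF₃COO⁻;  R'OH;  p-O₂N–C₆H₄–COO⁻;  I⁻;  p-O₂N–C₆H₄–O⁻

I⁻: pKₐ(HI) ≈ -10
R'OH: pKₐ(R'OH₂⁺) ≈ -2.4
CF₃COO⁻: pKₐ(CF₃COOH) ≈ 0.2
p-O₂N–C₆H₄–COO⁻: pKₐ(p-nitrobenzoic acid) ≈ 3.4
p-O₂N–C₆H₄–O⁻: pKₐ(p-nitrophenol) ≈ 7.2

p-O₂N–C₆H₄–O⁻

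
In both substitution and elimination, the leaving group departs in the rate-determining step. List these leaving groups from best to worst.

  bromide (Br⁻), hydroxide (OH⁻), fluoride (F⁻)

bromide (Br⁻) > fluoride (F⁻) > hydroxide (OH⁻)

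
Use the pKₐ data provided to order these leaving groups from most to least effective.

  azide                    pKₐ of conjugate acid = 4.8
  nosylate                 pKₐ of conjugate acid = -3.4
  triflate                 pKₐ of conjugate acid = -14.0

triflate > nosylate > azide

Lower conjugate-acid pKₐ ⇒ weaker base ⇒ better leaving group.
Sorting by the given values: triflate (-14.0), nosylate (-3.4), azide (4.8).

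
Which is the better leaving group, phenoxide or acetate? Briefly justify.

acetate is the better leaving group.
pKₐ(CH₃COOH) ≈ 4.8 versus pKₐ(C₆H₅OH (phenol)) ≈ 10: acetate is the much weaker base.
Resonance-stabilised but still a weak base.

acetate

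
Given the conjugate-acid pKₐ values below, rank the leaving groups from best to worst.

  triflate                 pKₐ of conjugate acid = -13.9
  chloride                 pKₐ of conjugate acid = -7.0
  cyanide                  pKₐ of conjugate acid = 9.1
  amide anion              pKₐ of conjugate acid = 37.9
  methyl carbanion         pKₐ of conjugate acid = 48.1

triflate > chloride > cyanide > amide anion > methyl carbanion

Lower conjugate-acid pKₐ ⇒ weaker base ⇒ better leaving group.
Sorting by the given values: triflate (-13.9), chloride (-7.0), cyanide (9.1), amide anion (37.9), methyl carbanion (48.1).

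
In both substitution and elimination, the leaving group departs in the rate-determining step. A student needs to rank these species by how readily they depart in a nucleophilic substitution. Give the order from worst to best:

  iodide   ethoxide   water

ethoxide < water < iodide

iodide: pKₐ(HI) ≈ -10
water: pKₐ(H₃O⁺) ≈ -1.7
ethoxide: pKₐ(CH₃CH₂OH) ≈ 16 — strong base; alkoxides do not leave unassisted
The question asks for worst first, so the sequence is read in increasing leaving-group ability.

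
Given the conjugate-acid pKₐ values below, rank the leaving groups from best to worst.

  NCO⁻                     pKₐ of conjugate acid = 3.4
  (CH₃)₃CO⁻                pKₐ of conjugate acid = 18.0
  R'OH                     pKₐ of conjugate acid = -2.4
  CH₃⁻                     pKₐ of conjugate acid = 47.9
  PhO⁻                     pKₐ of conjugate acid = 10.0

Lower conjugate-acid pKₐ ⇒ weaker base ⇒ better leaving group.
Sorting by the given values: R'OH (-2.4), NCO⁻ (3.4), PhO⁻ (10.0), (CH₃)₃CO⁻ (18.0), CH₃⁻ (47.9).

R'OH > NCO⁻ > PhO⁻ > (CH₃)₃CO⁻ > CH₃⁻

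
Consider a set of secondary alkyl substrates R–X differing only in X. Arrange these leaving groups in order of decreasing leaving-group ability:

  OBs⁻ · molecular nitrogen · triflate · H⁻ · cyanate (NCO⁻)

Leaving-group ability tracks the stability of the departed species; conjugate-acid pKₐ is the usual yardstick (lower pKₐ → better LG).
molecular nitrogen: no meaningful conjugate acid; N₂ departs as an exceptionally stable neutral molecule
triflate: pKₐ(CF₃SO₃H (triflic acid)) ≈ -14 — charge spread over three oxygens and a CF₃ group; the premier leaving group in synthesis
OBs⁻: pKₐ(p-BrC₆H₄SO₃H) ≈ -2.8
cyanate (NCO⁻): pKₐ(HOCN) ≈ 3.5
H⁻: pKₐ(H₂) ≈ 36

molecular nitrogen > triflate > OBs⁻ > cyanate (NCO⁻) > H⁻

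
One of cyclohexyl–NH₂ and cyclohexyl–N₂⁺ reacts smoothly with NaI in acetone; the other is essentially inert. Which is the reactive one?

From cyclohexyl–NH₂ the departing group would be NH₂⁻ (pKₐ(NH₃) ≈ 38). Extremely strong base; never a leaving group.
From cyclohexyl–N₂⁺ the leaving group is N₂ (no meaningful conjugate acid; N₂ departs as an exceptionally stable neutral molecule).
(In practice cyclohexyl–N₂⁺ is made from cyclohexyl–NH₂ by diazotisation (NaNO₂ / HCl, 0 °C), generating a diazonium salt that expels N₂.)

cyclohexyl–N₂⁺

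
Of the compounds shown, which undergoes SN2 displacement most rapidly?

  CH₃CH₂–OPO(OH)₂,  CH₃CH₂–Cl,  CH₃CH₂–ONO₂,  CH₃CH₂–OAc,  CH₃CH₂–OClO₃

CH₃CH₂–OClO₃

Identical carbon frameworks mean the comparison reduces to leaving-group quality.
The more stable X⁻ (or X) is on its own — i.e. the weaker a base it is — the better a leaving group it makes.
CH₃CH₂–OClO₃ loses ClO₄⁻: pKₐ(HClO₄) ≈ -10
CH₃CH₂–Cl loses Cl⁻: pKₐ(HCl) ≈ -7
CH₃CH₂–ONO₂ loses NO₃⁻: pKₐ(HNO₃) ≈ -1.3
CH₃CH₂–OPO(OH)₂ loses H₂PO₄⁻: pKₐ(H₃PO₄) ≈ 2.1
CH₃CH₂–OAc loses AcO⁻: pKₐ(CH₃COOH) ≈ 4.8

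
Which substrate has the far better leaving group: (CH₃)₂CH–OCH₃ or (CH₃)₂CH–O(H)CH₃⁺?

(CH₃)₂CH–O(H)CH₃⁺

From (CH₃)₂CH–OCH₃ the departing group would be CH₃O⁻ (pKₐ(CH₃OH) ≈ 15.5). Strong base; alkoxides do not leave unassisted.
From (CH₃)₂CH–O(H)CH₃⁺ the leaving group is R'OH (pKₐ(R'OH₂⁺) ≈ -2.4). Neutral; leaves from a protonated ether (an oxonium ion, R–O(H)R'⁺).
(In practice (CH₃)₂CH–O(H)CH₃⁺ is made from (CH₃)₂CH–OCH₃ by protonation with concentrated HI, allowing neutral methanol, rather than methoxide, to depart.)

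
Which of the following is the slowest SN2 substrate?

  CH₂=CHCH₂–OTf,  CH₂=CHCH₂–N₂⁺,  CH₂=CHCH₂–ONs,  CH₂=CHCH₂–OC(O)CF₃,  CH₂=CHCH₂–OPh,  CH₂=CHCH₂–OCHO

CH₂=CHCH₂–OPh

Identical carbon frameworks mean the comparison reduces to leaving-group quality.
The more stable X⁻ (or X) is on its own — i.e. the weaker a base it is — the better a leaving group it makes.
CH₂=CHCH₂–N₂⁺ loses N₂: no meaningful conjugate acid; N₂ departs as an exceptionally stable neutral molecule
CH₂=CHCH₂–OTf loses OTf⁻: pKₐ(CF₃SO₃H (triflic acid)) ≈ -14
CH₂=CHCH₂–ONs loses ONs⁻: pKₐ(p-O₂NC₆H₄SO₃H) ≈ -3.5
CH₂=CHCH₂–OC(O)CF₃ loses CF₃COO⁻: pKₐ(CF₃COOH) ≈ 0.2
CH₂=CHCH₂–OCHO loses HCOO⁻: pKₐ(HCOOH) ≈ 3.8
CH₂=CHCH₂–OPh loses PhO⁻: pKₐ(C₆H₅OH (phenol)) ≈ 10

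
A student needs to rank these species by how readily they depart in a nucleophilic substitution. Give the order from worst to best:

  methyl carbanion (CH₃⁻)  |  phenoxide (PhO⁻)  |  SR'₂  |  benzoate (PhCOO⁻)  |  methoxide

methyl carbanion (CH₃⁻) < methoxide < phenoxide (PhO⁻) < benzoate (PhCOO⁻) < SR'₂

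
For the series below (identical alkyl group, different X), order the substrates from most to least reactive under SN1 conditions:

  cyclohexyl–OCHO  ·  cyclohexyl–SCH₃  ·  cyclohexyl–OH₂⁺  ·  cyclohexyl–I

With the same alkyl group throughout, only the leaving group differentiates the rates.
Rank by basicity of the departing species: weakest base leaves most easily.
cyclohexyl–I loses I⁻: pKₐ(HI) ≈ -10
cyclohexyl–OH₂⁺ loses H₂O: pKₐ(H₃O⁺) ≈ -1.7
cyclohexyl–OCHO loses HCOO⁻: pKₐ(HCOOH) ≈ 3.8
cyclohexyl–SCH₃ loses RS⁻: pKₐ(RSH (a thiol)) ≈ 10.5

cyclohexyl–I > cyclohexyl–OH₂⁺ > cyclohexyl–OCHO > cyclohexyl–SCH₃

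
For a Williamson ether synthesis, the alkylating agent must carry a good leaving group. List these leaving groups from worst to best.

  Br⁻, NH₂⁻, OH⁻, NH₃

Leaving-group ability tracks the stability of the departed species; conjugate-acid pKₐ is the usual yardstick (lower pKₐ → better LG).
Br⁻: pKₐ(HBr) ≈ -9
NH₃: pKₐ(NH₄⁺) ≈ 9.2
OH⁻: pKₐ(H₂O) ≈ 15.7
NH₂⁻: pKₐ(NH₃) ≈ 38
The question asks for worst first, so the sequence is read in increasing leaving-group ability.

NH₂⁻ < OH⁻ < NH₃ < Br⁻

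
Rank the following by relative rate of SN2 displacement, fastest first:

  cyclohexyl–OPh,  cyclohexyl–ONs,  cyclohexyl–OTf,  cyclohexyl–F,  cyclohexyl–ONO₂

The skeletons are identical, so relative rate is governed entirely by leaving-group ability.
A good leaving group is a weak base: the lower the pKₐ of its conjugate acid, the more readily it departs.
cyclohexyl–OTf loses OTf⁻: pKₐ(CF₃SO₃H (triflic acid)) ≈ -14
cyclohexyl–ONs loses ONs⁻: pKₐ(p-O₂NC₆H₄SO₃H) ≈ -3.5
cyclohexyl–ONO₂ loses NO₃⁻: pKₐ(HNO₃) ≈ -1.3
cyclohexyl–F loses F⁻: pKₐ(HF) ≈ 3.2
cyclohexyl–OPh loses PhO⁻: pKₐ(C₆H₅OH (phenol)) ≈ 10

cyclohexyl–OTf > cyclohexyl–ONs > cyclohexyl–ONO₂ > cyclohexyl–F > cyclohexyl–OPh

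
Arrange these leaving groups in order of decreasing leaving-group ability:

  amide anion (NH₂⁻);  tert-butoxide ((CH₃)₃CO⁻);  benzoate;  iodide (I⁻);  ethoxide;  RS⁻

iodide (I⁻) > benzoate > RS⁻ > ethoxide > tert-butoxide ((CH₃)₃CO⁻) > amide anion (NH₂⁻)

A good leaving group is a weak base: the lower the pKₐ of its conjugate acid, the more readily it departs.
iodide (I⁻): pKₐ(HI) ≈ -10 — large, highly polarisable; very weak base
benzoate: pKₐ(C₆H₅COOH) ≈ 4.2 — aryl carboxylate
RS⁻: pKₐ(RSH (a thiol)) ≈ 10.5 — moderately basic; rarely leaves without activation
ethoxide: pKₐ(CH₃CH₂OH) ≈ 16 — strong base; alkoxides do not leave unassisted
tert-butoxide ((CH₃)₃CO⁻): pKₐ(t-BuOH) ≈ 18 — bulky, strongly basic alkoxide
amide anion (NH₂⁻): pKₐ(NH₃) ≈ 38 — extremely strong base; never a leaving group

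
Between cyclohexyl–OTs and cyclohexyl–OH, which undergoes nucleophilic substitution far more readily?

cyclohexyl–OTs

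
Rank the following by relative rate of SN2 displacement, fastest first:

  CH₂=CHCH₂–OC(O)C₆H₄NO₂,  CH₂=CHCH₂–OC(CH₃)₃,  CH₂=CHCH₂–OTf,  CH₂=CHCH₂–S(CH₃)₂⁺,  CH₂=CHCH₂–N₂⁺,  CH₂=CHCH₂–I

With the same alkyl group throughout, only the leaving group differentiates the rates.
Rank by basicity of the departing species: weakest base leaves most easily.
CH₂=CHCH₂–N₂⁺ loses N₂: no meaningful conjugate acid; N₂ departs as an exceptionally stable neutral molecule
CH₂=CHCH₂–OTf loses OTf⁻: pKₐ(CF₃SO₃H (triflic acid)) ≈ -14
CH₂=CHCH₂–I loses I⁻: pKₐ(HI) ≈ -10
CH₂=CHCH₂–S(CH₃)₂⁺ loses SR'₂: pKₐ(R'₂SH⁺) ≈ -7
CH₂=CHCH₂–OC(O)C₆H₄NO₂ loses p-O₂N–C₆H₄–COO⁻: pKₐ(p-nitrobenzoic acid) ≈ 3.4
CH₂=CHCH₂–OC(CH₃)₃ loses (CH₃)₃CO⁻: pKₐ(t-BuOH) ≈ 18

CH₂=CHCH₂–N₂⁺ > CH₂=CHCH₂–OTf > CH₂=CHCH₂–I > CH₂=CHCH₂–S(CH₃)₂⁺ > CH₂=CHCH₂–OC(O)C₆H₄NO₂ > CH₂=CHCH₂–OC(CH₃)₃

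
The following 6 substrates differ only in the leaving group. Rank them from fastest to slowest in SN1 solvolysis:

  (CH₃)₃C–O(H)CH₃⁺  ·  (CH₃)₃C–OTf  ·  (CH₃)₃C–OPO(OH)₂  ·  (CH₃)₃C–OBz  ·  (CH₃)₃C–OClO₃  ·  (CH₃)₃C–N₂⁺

(CH₃)₃C–N₂⁺ > (CH₃)₃C–OTf > (CH₃)₃C–OClO₃ > (CH₃)₃C–O(H)CH₃⁺ > (CH₃)₃C–OPO(OH)₂ > (CH₃)₃C–OBz

Same R in every case — rank the leaving groups.
Leaving-group ability tracks the stability of the departed species; conjugate-acid pKₐ is the usual yardstick (lower pKₐ → better LG).
(CH₃)₃C–N₂⁺ loses N₂: no meaningful conjugate acid; N₂ departs as an exceptionally stable neutral molecule
(CH₃)₃C–OTf loses OTf⁻: pKₐ(CF₃SO₃H (triflic acid)) ≈ -14
(CH₃)₃C–OClO₃ loses ClO₄⁻: pKₐ(HClO₄) ≈ -10
(CH₃)₃C–O(H)CH₃⁺ loses R'OH: pKₐ(R'OH₂⁺) ≈ -2.4
(CH₃)₃C–OPO(OH)₂ loses H₂PO₄⁻: pKₐ(H₃PO₄) ≈ 2.1
(CH₃)₃C–OBz loses PhCOO⁻: pKₐ(C₆H₅COOH) ≈ 4.2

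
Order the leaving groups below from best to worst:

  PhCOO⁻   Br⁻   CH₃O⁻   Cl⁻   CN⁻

Br⁻ > Cl⁻ > PhCOO⁻ > CN⁻ > CH₃O⁻

Br⁻: pKₐ(HBr) ≈ -9
Cl⁻: pKₐ(HCl) ≈ -7
PhCOO⁻: pKₐ(C₆H₅COOH) ≈ 4.2
CN⁻: pKₐ(HCN) ≈ 9.2
CH₃O⁻: pKₐ(CH₃OH) ≈ 15.5 — strong base; alkoxides do not leave unassisted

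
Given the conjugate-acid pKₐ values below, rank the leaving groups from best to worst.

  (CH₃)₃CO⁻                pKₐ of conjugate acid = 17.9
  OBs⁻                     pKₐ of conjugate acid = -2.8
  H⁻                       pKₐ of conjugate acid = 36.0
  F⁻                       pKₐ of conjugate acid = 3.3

Lower conjugate-acid pKₐ ⇒ weaker base ⇒ better leaving group.
Sorting by the given values: OBs⁻ (-2.8), F⁻ (3.3), (CH₃)₃CO⁻ (17.9), H⁻ (36.0).

OBs⁻ > F⁻ > (CH₃)₃CO⁻ > H⁻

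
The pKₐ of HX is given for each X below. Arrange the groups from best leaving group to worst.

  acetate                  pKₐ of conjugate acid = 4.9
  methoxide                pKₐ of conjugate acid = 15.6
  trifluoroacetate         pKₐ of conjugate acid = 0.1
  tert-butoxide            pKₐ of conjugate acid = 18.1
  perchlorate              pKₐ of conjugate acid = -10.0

Lower conjugate-acid pKₐ ⇒ weaker base ⇒ better leaving group.
Sorting by the given values: perchlorate (-10.0), trifluoroacetate (0.1), acetate (4.9), methoxide (15.6), tert-butoxide (18.1).

perchlorate > trifluoroacetate > acetate > methoxide > tert-butoxide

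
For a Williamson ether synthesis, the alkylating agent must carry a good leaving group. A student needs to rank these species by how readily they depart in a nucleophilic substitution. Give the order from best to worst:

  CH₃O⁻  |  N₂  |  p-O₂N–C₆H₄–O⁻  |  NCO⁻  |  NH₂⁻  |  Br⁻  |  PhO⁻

N₂ > Br⁻ > NCO⁻ > p-O₂N–C₆H₄–O⁻ > PhO⁻ > CH₃O⁻ > NH₂⁻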